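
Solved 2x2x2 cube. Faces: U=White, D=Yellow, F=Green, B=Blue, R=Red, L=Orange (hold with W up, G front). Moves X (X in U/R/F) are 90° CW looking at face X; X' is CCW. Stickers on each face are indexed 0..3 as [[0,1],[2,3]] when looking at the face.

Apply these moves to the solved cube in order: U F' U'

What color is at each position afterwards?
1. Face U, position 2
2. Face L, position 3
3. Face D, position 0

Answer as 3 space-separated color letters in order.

After move 1 (U): U=WWWW F=RRGG R=BBRR B=OOBB L=GGOO
After move 2 (F'): F=RGRG U=WWBR R=YBYR D=GOYY L=GWOW
After move 3 (U'): U=WRWB F=GWRG R=RGYR B=YBBB L=OOOW
Query 1: U[2] = W
Query 2: L[3] = W
Query 3: D[0] = G

Answer: W W G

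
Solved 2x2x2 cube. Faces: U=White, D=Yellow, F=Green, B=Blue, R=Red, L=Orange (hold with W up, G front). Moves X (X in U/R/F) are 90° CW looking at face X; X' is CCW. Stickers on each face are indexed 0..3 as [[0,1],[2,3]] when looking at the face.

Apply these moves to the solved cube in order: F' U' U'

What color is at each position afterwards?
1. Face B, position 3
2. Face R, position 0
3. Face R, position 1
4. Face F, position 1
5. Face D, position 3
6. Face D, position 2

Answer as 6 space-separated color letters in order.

Answer: B O W B Y Y

Derivation:
After move 1 (F'): F=GGGG U=WWRR R=YRYR D=OOYY L=OWOW
After move 2 (U'): U=WRWR F=OWGG R=GGYR B=YRBB L=BBOW
After move 3 (U'): U=RRWW F=BBGG R=OWYR B=GGBB L=YROW
Query 1: B[3] = B
Query 2: R[0] = O
Query 3: R[1] = W
Query 4: F[1] = B
Query 5: D[3] = Y
Query 6: D[2] = Y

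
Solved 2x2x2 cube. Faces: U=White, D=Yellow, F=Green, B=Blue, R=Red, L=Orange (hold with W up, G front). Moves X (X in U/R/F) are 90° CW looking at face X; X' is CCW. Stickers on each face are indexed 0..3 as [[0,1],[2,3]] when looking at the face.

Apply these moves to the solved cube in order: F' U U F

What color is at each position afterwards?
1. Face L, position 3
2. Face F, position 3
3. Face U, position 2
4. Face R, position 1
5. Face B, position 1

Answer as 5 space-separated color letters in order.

After move 1 (F'): F=GGGG U=WWRR R=YRYR D=OOYY L=OWOW
After move 2 (U): U=RWRW F=YRGG R=BBYR B=OWBB L=GGOW
After move 3 (U): U=RRWW F=BBGG R=OWYR B=GGBB L=YROW
After move 4 (F): F=GBGB U=RRWR R=WWWR D=YOYY L=YOOO
Query 1: L[3] = O
Query 2: F[3] = B
Query 3: U[2] = W
Query 4: R[1] = W
Query 5: B[1] = G

Answer: O B W W G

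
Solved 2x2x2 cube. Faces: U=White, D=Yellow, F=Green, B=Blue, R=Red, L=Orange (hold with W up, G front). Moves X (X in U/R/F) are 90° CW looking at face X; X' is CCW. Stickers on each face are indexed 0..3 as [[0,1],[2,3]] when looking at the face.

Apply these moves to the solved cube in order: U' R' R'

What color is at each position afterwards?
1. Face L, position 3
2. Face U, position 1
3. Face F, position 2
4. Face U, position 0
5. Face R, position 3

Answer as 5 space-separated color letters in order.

After move 1 (U'): U=WWWW F=OOGG R=GGRR B=RRBB L=BBOO
After move 2 (R'): R=GRGR U=WBWR F=OWGW D=YOYG B=YRYB
After move 3 (R'): R=RRGG U=WYWY F=OBGR D=YWYW B=GROB
Query 1: L[3] = O
Query 2: U[1] = Y
Query 3: F[2] = G
Query 4: U[0] = W
Query 5: R[3] = G

Answer: O Y G W G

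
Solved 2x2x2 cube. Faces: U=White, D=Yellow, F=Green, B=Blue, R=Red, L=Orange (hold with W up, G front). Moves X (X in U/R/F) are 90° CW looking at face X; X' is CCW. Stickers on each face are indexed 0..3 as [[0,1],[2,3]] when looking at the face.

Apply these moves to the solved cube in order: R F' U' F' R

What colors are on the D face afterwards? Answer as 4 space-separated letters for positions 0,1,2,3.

Answer: B W Y B

Derivation:
After move 1 (R): R=RRRR U=WGWG F=GYGY D=YBYB B=WBWB
After move 2 (F'): F=YYGG U=WGRR R=BRYR D=OOYB L=OGOW
After move 3 (U'): U=GRWR F=OGGG R=YYYR B=BRWB L=WBOW
After move 4 (F'): F=GGOG U=GRYY R=OYOR D=BWYB L=WROW
After move 5 (R): R=OORY U=GGYG F=GWOB D=BWYB B=YRRB
Query: D face = BWYB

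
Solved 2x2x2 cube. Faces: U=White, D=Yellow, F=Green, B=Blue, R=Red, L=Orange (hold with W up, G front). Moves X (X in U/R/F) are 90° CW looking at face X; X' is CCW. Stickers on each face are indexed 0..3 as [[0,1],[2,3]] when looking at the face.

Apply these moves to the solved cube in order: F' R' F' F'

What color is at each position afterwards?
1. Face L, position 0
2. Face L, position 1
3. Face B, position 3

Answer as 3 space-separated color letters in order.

Answer: O Y B

Derivation:
After move 1 (F'): F=GGGG U=WWRR R=YRYR D=OOYY L=OWOW
After move 2 (R'): R=RRYY U=WBRB F=GWGR D=OGYG B=YBOB
After move 3 (F'): F=WRGG U=WBRY R=GROY D=WWYG L=OBOR
After move 4 (F'): F=RGWG U=WBGO R=WRWY D=BRYG L=OYOR
Query 1: L[0] = O
Query 2: L[1] = Y
Query 3: B[3] = B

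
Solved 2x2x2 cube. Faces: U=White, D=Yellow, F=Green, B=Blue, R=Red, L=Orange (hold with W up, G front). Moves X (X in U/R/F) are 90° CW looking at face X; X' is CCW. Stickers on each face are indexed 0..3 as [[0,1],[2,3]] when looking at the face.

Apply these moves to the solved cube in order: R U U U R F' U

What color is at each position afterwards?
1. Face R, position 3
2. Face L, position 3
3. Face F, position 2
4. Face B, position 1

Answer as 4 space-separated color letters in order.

After move 1 (R): R=RRRR U=WGWG F=GYGY D=YBYB B=WBWB
After move 2 (U): U=WWGG F=RRGY R=WBRR B=OOWB L=GYOO
After move 3 (U): U=GWGW F=WBGY R=OORR B=GYWB L=RROO
After move 4 (U): U=GGWW F=OOGY R=GYRR B=RRWB L=WBOO
After move 5 (R): R=RGRY U=GOWY F=OBGB D=YWYR B=WRGB
After move 6 (F'): F=BBOG U=GORR R=WGYY D=BOYR L=WYOW
After move 7 (U): U=RGRO F=WGOG R=WRYY B=WYGB L=BBOW
Query 1: R[3] = Y
Query 2: L[3] = W
Query 3: F[2] = O
Query 4: B[1] = Y

Answer: Y W O Y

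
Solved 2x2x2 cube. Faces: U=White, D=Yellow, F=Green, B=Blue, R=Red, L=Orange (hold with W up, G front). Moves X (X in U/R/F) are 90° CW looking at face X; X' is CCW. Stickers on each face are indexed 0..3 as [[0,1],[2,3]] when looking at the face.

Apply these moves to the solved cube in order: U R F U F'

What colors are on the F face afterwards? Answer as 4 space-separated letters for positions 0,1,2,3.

After move 1 (U): U=WWWW F=RRGG R=BBRR B=OOBB L=GGOO
After move 2 (R): R=RBRB U=WRWG F=RYGY D=YBYO B=WOWB
After move 3 (F): F=GRYY U=WROG R=WBGB D=RRYO L=GYOB
After move 4 (U): U=OWGR F=WBYY R=WOGB B=GYWB L=GROB
After move 5 (F'): F=BYWY U=OWWG R=RORB D=RBYO L=GROG
Query: F face = BYWY

Answer: B Y W Y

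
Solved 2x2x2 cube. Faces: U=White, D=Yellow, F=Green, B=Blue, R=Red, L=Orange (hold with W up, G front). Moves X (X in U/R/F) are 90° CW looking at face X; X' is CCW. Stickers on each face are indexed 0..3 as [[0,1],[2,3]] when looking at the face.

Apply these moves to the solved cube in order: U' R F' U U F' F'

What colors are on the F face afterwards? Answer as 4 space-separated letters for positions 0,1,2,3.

After move 1 (U'): U=WWWW F=OOGG R=GGRR B=RRBB L=BBOO
After move 2 (R): R=RGRG U=WOWG F=OYGY D=YBYR B=WRWB
After move 3 (F'): F=YYOG U=WORR R=BGYG D=BOYR L=BGOW
After move 4 (U): U=RWRO F=BGOG R=WRYG B=BGWB L=YYOW
After move 5 (U): U=RROW F=WROG R=BGYG B=YYWB L=BGOW
After move 6 (F'): F=RGWO U=RRBY R=OGBG D=GWYR L=BWOO
After move 7 (F'): F=GORW U=RROB R=WGGG D=WOYR L=BYOB
Query: F face = GORW

Answer: G O R W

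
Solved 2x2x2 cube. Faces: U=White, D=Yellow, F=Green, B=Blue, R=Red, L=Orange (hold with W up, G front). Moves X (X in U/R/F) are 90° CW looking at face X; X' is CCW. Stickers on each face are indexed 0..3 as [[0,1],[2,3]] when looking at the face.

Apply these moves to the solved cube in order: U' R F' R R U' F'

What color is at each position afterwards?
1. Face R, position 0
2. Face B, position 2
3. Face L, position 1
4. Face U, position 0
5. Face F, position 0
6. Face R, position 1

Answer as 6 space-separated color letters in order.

Answer: O Y R O G W

Derivation:
After move 1 (U'): U=WWWW F=OOGG R=GGRR B=RRBB L=BBOO
After move 2 (R): R=RGRG U=WOWG F=OYGY D=YBYR B=WRWB
After move 3 (F'): F=YYOG U=WORR R=BGYG D=BOYR L=BGOW
After move 4 (R): R=YBGG U=WYRG F=YOOR D=BWYW B=RROB
After move 5 (R): R=GYGB U=WORR F=YWOW D=BOYR B=GRYB
After move 6 (U'): U=ORWR F=BGOW R=YWGB B=GYYB L=GROW
After move 7 (F'): F=GWBO U=ORYG R=OWBB D=RWYR L=GROW
Query 1: R[0] = O
Query 2: B[2] = Y
Query 3: L[1] = R
Query 4: U[0] = O
Query 5: F[0] = G
Query 6: R[1] = W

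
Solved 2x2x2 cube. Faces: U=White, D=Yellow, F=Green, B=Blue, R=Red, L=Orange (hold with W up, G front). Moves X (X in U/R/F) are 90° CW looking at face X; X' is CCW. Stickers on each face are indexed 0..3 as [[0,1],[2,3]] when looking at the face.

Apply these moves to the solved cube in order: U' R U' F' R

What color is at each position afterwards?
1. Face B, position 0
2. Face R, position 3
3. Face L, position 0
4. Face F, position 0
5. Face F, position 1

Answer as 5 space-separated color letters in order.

After move 1 (U'): U=WWWW F=OOGG R=GGRR B=RRBB L=BBOO
After move 2 (R): R=RGRG U=WOWG F=OYGY D=YBYR B=WRWB
After move 3 (U'): U=OGWW F=BBGY R=OYRG B=RGWB L=WROO
After move 4 (F'): F=BYBG U=OGOR R=BYYG D=ROYR L=WWOW
After move 5 (R): R=YBGY U=OYOG F=BOBR D=RWYR B=RGGB
Query 1: B[0] = R
Query 2: R[3] = Y
Query 3: L[0] = W
Query 4: F[0] = B
Query 5: F[1] = O

Answer: R Y W B O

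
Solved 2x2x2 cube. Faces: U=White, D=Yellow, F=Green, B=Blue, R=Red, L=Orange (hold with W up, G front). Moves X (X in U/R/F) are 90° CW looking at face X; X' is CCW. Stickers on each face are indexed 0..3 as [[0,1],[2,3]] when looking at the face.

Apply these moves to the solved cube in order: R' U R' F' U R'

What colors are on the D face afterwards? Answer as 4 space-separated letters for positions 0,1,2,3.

Answer: W R Y G

Derivation:
After move 1 (R'): R=RRRR U=WBWB F=GWGW D=YGYG B=YBYB
After move 2 (U): U=WWBB F=RRGW R=YBRR B=OOYB L=GWOO
After move 3 (R'): R=BRYR U=WYBO F=RWGB D=YRYW B=GOGB
After move 4 (F'): F=WBRG U=WYBY R=RRYR D=WOYW L=GOOB
After move 5 (U): U=BWYY F=RRRG R=GOYR B=GOGB L=WBOB
After move 6 (R'): R=ORGY U=BGYG F=RWRY D=WRYG B=WOOB
Query: D face = WRYG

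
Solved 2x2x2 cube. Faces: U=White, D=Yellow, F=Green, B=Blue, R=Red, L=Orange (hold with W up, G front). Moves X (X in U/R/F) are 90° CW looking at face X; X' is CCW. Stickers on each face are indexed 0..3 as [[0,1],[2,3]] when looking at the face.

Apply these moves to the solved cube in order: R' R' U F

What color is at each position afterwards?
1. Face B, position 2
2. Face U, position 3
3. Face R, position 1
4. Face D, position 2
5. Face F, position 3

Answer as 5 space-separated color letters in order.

Answer: G B B Y R

Derivation:
After move 1 (R'): R=RRRR U=WBWB F=GWGW D=YGYG B=YBYB
After move 2 (R'): R=RRRR U=WYWY F=GBGB D=YWYW B=GBGB
After move 3 (U): U=WWYY F=RRGB R=GBRR B=OOGB L=GBOO
After move 4 (F): F=GRBR U=WWOB R=YBYR D=RGYW L=GYOW
Query 1: B[2] = G
Query 2: U[3] = B
Query 3: R[1] = B
Query 4: D[2] = Y
Query 5: F[3] = R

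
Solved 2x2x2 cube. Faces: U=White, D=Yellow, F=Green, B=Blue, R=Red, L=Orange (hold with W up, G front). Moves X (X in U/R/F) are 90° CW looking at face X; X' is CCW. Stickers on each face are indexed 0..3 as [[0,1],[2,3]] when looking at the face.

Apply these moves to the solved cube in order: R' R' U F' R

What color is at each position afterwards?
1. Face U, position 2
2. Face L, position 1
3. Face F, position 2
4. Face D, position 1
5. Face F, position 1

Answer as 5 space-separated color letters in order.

After move 1 (R'): R=RRRR U=WBWB F=GWGW D=YGYG B=YBYB
After move 2 (R'): R=RRRR U=WYWY F=GBGB D=YWYW B=GBGB
After move 3 (U): U=WWYY F=RRGB R=GBRR B=OOGB L=GBOO
After move 4 (F'): F=RBRG U=WWGR R=WBYR D=BOYW L=GYOY
After move 5 (R): R=YWRB U=WBGG F=RORW D=BGYO B=ROWB
Query 1: U[2] = G
Query 2: L[1] = Y
Query 3: F[2] = R
Query 4: D[1] = G
Query 5: F[1] = O

Answer: G Y R G O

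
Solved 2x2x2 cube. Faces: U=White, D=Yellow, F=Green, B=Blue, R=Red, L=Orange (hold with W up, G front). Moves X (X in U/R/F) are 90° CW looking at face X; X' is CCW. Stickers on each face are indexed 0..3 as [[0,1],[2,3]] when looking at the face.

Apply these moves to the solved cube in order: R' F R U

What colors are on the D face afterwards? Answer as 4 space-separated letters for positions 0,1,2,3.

Answer: R Y Y Y

Derivation:
After move 1 (R'): R=RRRR U=WBWB F=GWGW D=YGYG B=YBYB
After move 2 (F): F=GGWW U=WBOO R=WRBR D=RRYG L=OYOG
After move 3 (R): R=BWRR U=WGOW F=GRWG D=RYYY B=OBBB
After move 4 (U): U=OWWG F=BWWG R=OBRR B=OYBB L=GROG
Query: D face = RYYY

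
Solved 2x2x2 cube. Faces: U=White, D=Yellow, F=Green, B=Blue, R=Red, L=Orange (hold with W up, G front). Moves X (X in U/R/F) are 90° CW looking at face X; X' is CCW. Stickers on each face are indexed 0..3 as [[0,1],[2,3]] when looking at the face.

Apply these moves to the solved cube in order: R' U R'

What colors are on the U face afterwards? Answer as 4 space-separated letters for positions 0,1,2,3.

Answer: W Y B O

Derivation:
After move 1 (R'): R=RRRR U=WBWB F=GWGW D=YGYG B=YBYB
After move 2 (U): U=WWBB F=RRGW R=YBRR B=OOYB L=GWOO
After move 3 (R'): R=BRYR U=WYBO F=RWGB D=YRYW B=GOGB
Query: U face = WYBO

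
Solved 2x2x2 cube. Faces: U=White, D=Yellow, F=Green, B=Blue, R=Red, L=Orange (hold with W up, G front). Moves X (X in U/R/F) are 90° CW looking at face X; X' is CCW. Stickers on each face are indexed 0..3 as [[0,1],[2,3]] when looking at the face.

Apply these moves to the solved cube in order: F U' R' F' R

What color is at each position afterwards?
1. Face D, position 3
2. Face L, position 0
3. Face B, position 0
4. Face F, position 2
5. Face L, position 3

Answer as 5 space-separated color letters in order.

After move 1 (F): F=GGGG U=WWOO R=WRWR D=RRYY L=OYOY
After move 2 (U'): U=WOWO F=OYGG R=GGWR B=WRBB L=BBOY
After move 3 (R'): R=GRGW U=WBWW F=OOGO D=RYYG B=YRRB
After move 4 (F'): F=OOOG U=WBGG R=YRRW D=BYYG L=BWOW
After move 5 (R): R=RYWR U=WOGG F=OYOG D=BRYY B=GRBB
Query 1: D[3] = Y
Query 2: L[0] = B
Query 3: B[0] = G
Query 4: F[2] = O
Query 5: L[3] = W

Answer: Y B G O W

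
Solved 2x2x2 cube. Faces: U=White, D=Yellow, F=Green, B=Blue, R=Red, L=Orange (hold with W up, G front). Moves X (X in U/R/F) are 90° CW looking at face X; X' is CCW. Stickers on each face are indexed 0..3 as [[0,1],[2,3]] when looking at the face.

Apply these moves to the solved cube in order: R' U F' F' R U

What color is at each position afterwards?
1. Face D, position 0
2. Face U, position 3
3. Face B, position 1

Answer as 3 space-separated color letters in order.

After move 1 (R'): R=RRRR U=WBWB F=GWGW D=YGYG B=YBYB
After move 2 (U): U=WWBB F=RRGW R=YBRR B=OOYB L=GWOO
After move 3 (F'): F=RWRG U=WWYR R=GBYR D=WOYG L=GBOB
After move 4 (F'): F=WGRR U=WWGY R=OBWR D=BBYG L=GROY
After move 5 (R): R=WORB U=WGGR F=WBRG D=BYYO B=YOWB
After move 6 (U): U=GWRG F=WORG R=YORB B=GRWB L=WBOY
Query 1: D[0] = B
Query 2: U[3] = G
Query 3: B[1] = R

Answer: B G R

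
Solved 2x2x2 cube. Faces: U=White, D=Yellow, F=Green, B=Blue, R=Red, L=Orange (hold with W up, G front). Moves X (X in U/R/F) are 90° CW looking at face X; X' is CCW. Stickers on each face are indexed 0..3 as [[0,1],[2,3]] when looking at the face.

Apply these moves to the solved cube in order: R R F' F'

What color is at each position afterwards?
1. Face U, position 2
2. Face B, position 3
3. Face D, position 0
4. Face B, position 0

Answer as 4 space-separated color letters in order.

Answer: W B Y G

Derivation:
After move 1 (R): R=RRRR U=WGWG F=GYGY D=YBYB B=WBWB
After move 2 (R): R=RRRR U=WYWY F=GBGB D=YWYW B=GBGB
After move 3 (F'): F=BBGG U=WYRR R=WRYR D=OOYW L=OYOW
After move 4 (F'): F=BGBG U=WYWY R=OROR D=YWYW L=OROR
Query 1: U[2] = W
Query 2: B[3] = B
Query 3: D[0] = Y
Query 4: B[0] = G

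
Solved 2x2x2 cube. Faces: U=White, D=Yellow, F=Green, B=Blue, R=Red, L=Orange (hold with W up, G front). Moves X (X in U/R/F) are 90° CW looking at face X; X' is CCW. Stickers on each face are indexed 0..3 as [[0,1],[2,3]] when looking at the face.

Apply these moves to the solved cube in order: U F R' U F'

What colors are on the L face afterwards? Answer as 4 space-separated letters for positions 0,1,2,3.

After move 1 (U): U=WWWW F=RRGG R=BBRR B=OOBB L=GGOO
After move 2 (F): F=GRGR U=WWOG R=WBWR D=RBYY L=GYOY
After move 3 (R'): R=BRWW U=WBOO F=GWGG D=RRYR B=YOBB
After move 4 (U): U=OWOB F=BRGG R=YOWW B=GYBB L=GWOY
After move 5 (F'): F=RGBG U=OWYW R=RORW D=WYYR L=GBOO
Query: L face = GBOO

Answer: G B O O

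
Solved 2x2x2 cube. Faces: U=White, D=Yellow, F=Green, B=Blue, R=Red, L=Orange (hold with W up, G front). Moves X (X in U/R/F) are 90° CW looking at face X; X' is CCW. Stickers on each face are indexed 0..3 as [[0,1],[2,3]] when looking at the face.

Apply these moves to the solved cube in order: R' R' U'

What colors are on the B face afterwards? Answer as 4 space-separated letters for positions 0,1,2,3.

Answer: R R G B

Derivation:
After move 1 (R'): R=RRRR U=WBWB F=GWGW D=YGYG B=YBYB
After move 2 (R'): R=RRRR U=WYWY F=GBGB D=YWYW B=GBGB
After move 3 (U'): U=YYWW F=OOGB R=GBRR B=RRGB L=GBOO
Query: B face = RRGB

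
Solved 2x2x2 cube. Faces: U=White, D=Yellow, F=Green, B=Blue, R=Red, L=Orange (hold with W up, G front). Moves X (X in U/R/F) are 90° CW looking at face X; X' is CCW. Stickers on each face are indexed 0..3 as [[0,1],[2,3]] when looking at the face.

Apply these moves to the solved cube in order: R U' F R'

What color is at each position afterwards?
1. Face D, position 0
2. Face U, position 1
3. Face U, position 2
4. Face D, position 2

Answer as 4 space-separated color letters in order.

After move 1 (R): R=RRRR U=WGWG F=GYGY D=YBYB B=WBWB
After move 2 (U'): U=GGWW F=OOGY R=GYRR B=RRWB L=WBOO
After move 3 (F): F=GOYO U=GGOB R=WYWR D=RGYB L=WYOB
After move 4 (R'): R=YRWW U=GWOR F=GGYB D=ROYO B=BRGB
Query 1: D[0] = R
Query 2: U[1] = W
Query 3: U[2] = O
Query 4: D[2] = Y

Answer: R W O Y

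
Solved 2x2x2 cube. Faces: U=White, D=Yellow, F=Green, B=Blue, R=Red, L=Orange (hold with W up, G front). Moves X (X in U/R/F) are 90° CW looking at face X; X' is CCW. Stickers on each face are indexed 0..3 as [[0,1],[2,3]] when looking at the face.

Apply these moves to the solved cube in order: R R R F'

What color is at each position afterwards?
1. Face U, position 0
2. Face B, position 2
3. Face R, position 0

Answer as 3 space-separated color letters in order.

Answer: W Y G

Derivation:
After move 1 (R): R=RRRR U=WGWG F=GYGY D=YBYB B=WBWB
After move 2 (R): R=RRRR U=WYWY F=GBGB D=YWYW B=GBGB
After move 3 (R): R=RRRR U=WBWB F=GWGW D=YGYG B=YBYB
After move 4 (F'): F=WWGG U=WBRR R=GRYR D=OOYG L=OBOW
Query 1: U[0] = W
Query 2: B[2] = Y
Query 3: R[0] = G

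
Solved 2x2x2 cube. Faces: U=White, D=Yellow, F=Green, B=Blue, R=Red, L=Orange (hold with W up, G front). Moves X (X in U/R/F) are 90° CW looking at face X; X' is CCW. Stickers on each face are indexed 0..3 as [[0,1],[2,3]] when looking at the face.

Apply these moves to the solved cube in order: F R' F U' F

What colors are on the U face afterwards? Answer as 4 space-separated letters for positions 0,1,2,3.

Answer: B Y G B

Derivation:
After move 1 (F): F=GGGG U=WWOO R=WRWR D=RRYY L=OYOY
After move 2 (R'): R=RRWW U=WBOB F=GWGO D=RGYG B=YBRB
After move 3 (F): F=GGOW U=WBYY R=ORBW D=WRYG L=OROG
After move 4 (U'): U=BYWY F=OROW R=GGBW B=ORRB L=YBOG
After move 5 (F): F=OOWR U=BYGB R=WGYW D=BGYG L=YWOR
Query: U face = BYGB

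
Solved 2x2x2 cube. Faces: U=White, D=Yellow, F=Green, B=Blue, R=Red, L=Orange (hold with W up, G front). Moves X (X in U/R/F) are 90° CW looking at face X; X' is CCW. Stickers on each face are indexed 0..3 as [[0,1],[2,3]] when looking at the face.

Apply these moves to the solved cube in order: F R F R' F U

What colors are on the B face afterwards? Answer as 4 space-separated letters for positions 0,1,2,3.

After move 1 (F): F=GGGG U=WWOO R=WRWR D=RRYY L=OYOY
After move 2 (R): R=WWRR U=WGOG F=GRGY D=RBYB B=OBWB
After move 3 (F): F=GGYR U=WGYY R=OWGR D=RWYB L=OROB
After move 4 (R'): R=WROG U=WWYO F=GGYY D=RGYR B=BBWB
After move 5 (F): F=YGYG U=WWBR R=YROG D=OWYR L=OROG
After move 6 (U): U=BWRW F=YRYG R=BBOG B=ORWB L=YGOG
Query: B face = ORWB

Answer: O R W B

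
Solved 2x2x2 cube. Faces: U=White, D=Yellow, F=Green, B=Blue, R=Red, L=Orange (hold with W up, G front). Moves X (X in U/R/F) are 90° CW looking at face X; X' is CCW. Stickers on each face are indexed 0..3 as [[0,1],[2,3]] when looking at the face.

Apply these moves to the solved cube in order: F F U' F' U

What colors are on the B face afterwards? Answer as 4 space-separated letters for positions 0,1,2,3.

Answer: B Y B B

Derivation:
After move 1 (F): F=GGGG U=WWOO R=WRWR D=RRYY L=OYOY
After move 2 (F): F=GGGG U=WWYY R=OROR D=WWYY L=OROR
After move 3 (U'): U=WYWY F=ORGG R=GGOR B=ORBB L=BBOR
After move 4 (F'): F=RGOG U=WYGO R=WGWR D=BRYY L=BYOW
After move 5 (U): U=GWOY F=WGOG R=ORWR B=BYBB L=RGOW
Query: B face = BYBB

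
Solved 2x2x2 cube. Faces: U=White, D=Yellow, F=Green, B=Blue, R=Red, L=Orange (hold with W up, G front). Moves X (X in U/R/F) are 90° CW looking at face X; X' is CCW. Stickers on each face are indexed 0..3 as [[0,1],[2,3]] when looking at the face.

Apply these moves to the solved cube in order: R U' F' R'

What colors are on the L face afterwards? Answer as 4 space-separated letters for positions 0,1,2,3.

After move 1 (R): R=RRRR U=WGWG F=GYGY D=YBYB B=WBWB
After move 2 (U'): U=GGWW F=OOGY R=GYRR B=RRWB L=WBOO
After move 3 (F'): F=OYOG U=GGGR R=BYYR D=BOYB L=WWOW
After move 4 (R'): R=YRBY U=GWGR F=OGOR D=BYYG B=BROB
Query: L face = WWOW

Answer: W W O W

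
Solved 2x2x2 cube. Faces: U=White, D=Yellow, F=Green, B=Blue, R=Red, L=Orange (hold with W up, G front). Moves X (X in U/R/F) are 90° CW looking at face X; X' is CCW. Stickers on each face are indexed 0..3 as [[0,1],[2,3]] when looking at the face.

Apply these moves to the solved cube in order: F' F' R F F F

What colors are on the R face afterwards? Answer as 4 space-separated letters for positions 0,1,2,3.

After move 1 (F'): F=GGGG U=WWRR R=YRYR D=OOYY L=OWOW
After move 2 (F'): F=GGGG U=WWYY R=OROR D=WWYY L=OROR
After move 3 (R): R=OORR U=WGYG F=GWGY D=WBYB B=YBWB
After move 4 (F): F=GGYW U=WGRR R=YOGR D=ROYB L=OWOB
After move 5 (F): F=YGWG U=WGBW R=RORR D=GYYB L=OROO
After move 6 (F): F=WYGG U=WGOR R=BOWR D=RRYB L=OGOY
Query: R face = BOWR

Answer: B O W R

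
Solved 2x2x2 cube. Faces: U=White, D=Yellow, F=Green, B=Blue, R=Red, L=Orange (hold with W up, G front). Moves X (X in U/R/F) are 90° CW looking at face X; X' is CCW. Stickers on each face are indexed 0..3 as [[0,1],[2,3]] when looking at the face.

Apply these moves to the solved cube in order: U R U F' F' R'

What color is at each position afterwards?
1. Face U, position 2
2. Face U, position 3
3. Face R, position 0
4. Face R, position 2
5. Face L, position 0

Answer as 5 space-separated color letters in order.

After move 1 (U): U=WWWW F=RRGG R=BBRR B=OOBB L=GGOO
After move 2 (R): R=RBRB U=WRWG F=RYGY D=YBYO B=WOWB
After move 3 (U): U=WWGR F=RBGY R=WORB B=GGWB L=RYOO
After move 4 (F'): F=BYRG U=WWWR R=BOYB D=YOYO L=RROG
After move 5 (F'): F=YGBR U=WWBY R=OOYB D=RGYO L=RROW
After move 6 (R'): R=OBOY U=WWBG F=YWBY D=RGYR B=OGGB
Query 1: U[2] = B
Query 2: U[3] = G
Query 3: R[0] = O
Query 4: R[2] = O
Query 5: L[0] = R

Answer: B G O O R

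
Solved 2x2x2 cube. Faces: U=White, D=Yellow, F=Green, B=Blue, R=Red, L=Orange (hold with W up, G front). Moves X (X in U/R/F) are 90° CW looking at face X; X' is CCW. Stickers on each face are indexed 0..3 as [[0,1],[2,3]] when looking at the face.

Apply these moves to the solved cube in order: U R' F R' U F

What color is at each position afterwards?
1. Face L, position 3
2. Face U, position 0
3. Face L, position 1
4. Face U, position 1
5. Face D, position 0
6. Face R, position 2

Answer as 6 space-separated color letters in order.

Answer: R O B W W Y

Derivation:
After move 1 (U): U=WWWW F=RRGG R=BBRR B=OOBB L=GGOO
After move 2 (R'): R=BRBR U=WBWO F=RWGW D=YRYG B=YOYB
After move 3 (F): F=GRWW U=WBOG R=WROR D=BBYG L=GYOR
After move 4 (R'): R=RRWO U=WYOY F=GBWG D=BRYW B=GOBB
After move 5 (U): U=OWYY F=RRWG R=GOWO B=GYBB L=GBOR
After move 6 (F): F=WRGR U=OWRB R=YOYO D=WGYW L=GBOR
Query 1: L[3] = R
Query 2: U[0] = O
Query 3: L[1] = B
Query 4: U[1] = W
Query 5: D[0] = W
Query 6: R[2] = Y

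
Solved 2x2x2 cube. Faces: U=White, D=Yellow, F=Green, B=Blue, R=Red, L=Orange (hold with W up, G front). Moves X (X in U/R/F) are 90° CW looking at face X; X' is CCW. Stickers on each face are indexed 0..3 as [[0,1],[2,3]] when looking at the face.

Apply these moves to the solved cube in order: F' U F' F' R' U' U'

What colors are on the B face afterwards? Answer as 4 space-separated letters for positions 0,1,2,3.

Answer: G W R B

Derivation:
After move 1 (F'): F=GGGG U=WWRR R=YRYR D=OOYY L=OWOW
After move 2 (U): U=RWRW F=YRGG R=BBYR B=OWBB L=GGOW
After move 3 (F'): F=RGYG U=RWBY R=OBOR D=GWYY L=GWOR
After move 4 (F'): F=GGRY U=RWOO R=WBGR D=WRYY L=GYOB
After move 5 (R'): R=BRWG U=RBOO F=GWRO D=WGYY B=YWRB
After move 6 (U'): U=BORO F=GYRO R=GWWG B=BRRB L=YWOB
After move 7 (U'): U=OOBR F=YWRO R=GYWG B=GWRB L=BROB
Query: B face = GWRB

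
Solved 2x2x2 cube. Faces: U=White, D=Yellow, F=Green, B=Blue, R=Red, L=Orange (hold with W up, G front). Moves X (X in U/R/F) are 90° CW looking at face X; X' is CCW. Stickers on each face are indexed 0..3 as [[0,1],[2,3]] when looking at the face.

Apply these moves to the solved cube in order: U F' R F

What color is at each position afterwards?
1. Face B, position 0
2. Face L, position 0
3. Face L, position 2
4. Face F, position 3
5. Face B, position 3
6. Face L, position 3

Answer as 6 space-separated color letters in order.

After move 1 (U): U=WWWW F=RRGG R=BBRR B=OOBB L=GGOO
After move 2 (F'): F=RGRG U=WWBR R=YBYR D=GOYY L=GWOW
After move 3 (R): R=YYRB U=WGBG F=RORY D=GBYO B=ROWB
After move 4 (F): F=RRYO U=WGWW R=BYGB D=RYYO L=GGOB
Query 1: B[0] = R
Query 2: L[0] = G
Query 3: L[2] = O
Query 4: F[3] = O
Query 5: B[3] = B
Query 6: L[3] = B

Answer: R G O O B B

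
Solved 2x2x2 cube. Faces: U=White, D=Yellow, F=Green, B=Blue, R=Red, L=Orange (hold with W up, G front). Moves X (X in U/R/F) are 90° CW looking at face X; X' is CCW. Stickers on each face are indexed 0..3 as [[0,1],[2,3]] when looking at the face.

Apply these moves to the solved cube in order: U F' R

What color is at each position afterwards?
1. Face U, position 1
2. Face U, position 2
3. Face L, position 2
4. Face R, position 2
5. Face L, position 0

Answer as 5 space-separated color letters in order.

Answer: G B O R G

Derivation:
After move 1 (U): U=WWWW F=RRGG R=BBRR B=OOBB L=GGOO
After move 2 (F'): F=RGRG U=WWBR R=YBYR D=GOYY L=GWOW
After move 3 (R): R=YYRB U=WGBG F=RORY D=GBYO B=ROWB
Query 1: U[1] = G
Query 2: U[2] = B
Query 3: L[2] = O
Query 4: R[2] = R
Query 5: L[0] = G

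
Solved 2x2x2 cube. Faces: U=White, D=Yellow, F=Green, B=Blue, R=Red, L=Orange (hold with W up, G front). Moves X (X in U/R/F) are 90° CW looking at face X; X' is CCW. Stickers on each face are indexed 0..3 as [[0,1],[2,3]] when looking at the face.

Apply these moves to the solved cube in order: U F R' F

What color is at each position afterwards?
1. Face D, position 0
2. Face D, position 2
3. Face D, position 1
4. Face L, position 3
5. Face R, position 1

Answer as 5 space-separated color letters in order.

After move 1 (U): U=WWWW F=RRGG R=BBRR B=OOBB L=GGOO
After move 2 (F): F=GRGR U=WWOG R=WBWR D=RBYY L=GYOY
After move 3 (R'): R=BRWW U=WBOO F=GWGG D=RRYR B=YOBB
After move 4 (F): F=GGGW U=WBYY R=OROW D=WBYR L=GROR
Query 1: D[0] = W
Query 2: D[2] = Y
Query 3: D[1] = B
Query 4: L[3] = R
Query 5: R[1] = R

Answer: W Y B R R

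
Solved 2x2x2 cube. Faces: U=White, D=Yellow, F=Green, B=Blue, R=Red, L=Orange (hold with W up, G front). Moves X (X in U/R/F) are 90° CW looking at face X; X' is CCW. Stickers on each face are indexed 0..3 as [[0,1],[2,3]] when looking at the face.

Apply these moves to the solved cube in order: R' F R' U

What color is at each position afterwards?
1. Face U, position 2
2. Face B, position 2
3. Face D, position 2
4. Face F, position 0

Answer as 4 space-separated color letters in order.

Answer: Y R Y R

Derivation:
After move 1 (R'): R=RRRR U=WBWB F=GWGW D=YGYG B=YBYB
After move 2 (F): F=GGWW U=WBOO R=WRBR D=RRYG L=OYOG
After move 3 (R'): R=RRWB U=WYOY F=GBWO D=RGYW B=GBRB
After move 4 (U): U=OWYY F=RRWO R=GBWB B=OYRB L=GBOG
Query 1: U[2] = Y
Query 2: B[2] = R
Query 3: D[2] = Y
Query 4: F[0] = R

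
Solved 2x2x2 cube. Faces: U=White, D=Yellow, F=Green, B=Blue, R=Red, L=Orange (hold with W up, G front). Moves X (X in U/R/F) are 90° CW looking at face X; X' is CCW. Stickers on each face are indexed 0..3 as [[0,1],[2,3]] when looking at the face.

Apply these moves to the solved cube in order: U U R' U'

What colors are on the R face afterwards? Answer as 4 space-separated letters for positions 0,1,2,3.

Answer: B W O R

Derivation:
After move 1 (U): U=WWWW F=RRGG R=BBRR B=OOBB L=GGOO
After move 2 (U): U=WWWW F=BBGG R=OORR B=GGBB L=RROO
After move 3 (R'): R=OROR U=WBWG F=BWGW D=YBYG B=YGYB
After move 4 (U'): U=BGWW F=RRGW R=BWOR B=ORYB L=YGOO
Query: R face = BWOR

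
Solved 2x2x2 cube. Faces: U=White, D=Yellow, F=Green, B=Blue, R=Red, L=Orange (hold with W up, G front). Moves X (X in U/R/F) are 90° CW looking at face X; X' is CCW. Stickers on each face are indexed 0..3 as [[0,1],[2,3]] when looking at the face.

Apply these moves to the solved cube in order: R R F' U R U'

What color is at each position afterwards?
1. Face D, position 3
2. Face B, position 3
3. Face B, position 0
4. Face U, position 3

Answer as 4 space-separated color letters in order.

After move 1 (R): R=RRRR U=WGWG F=GYGY D=YBYB B=WBWB
After move 2 (R): R=RRRR U=WYWY F=GBGB D=YWYW B=GBGB
After move 3 (F'): F=BBGG U=WYRR R=WRYR D=OOYW L=OYOW
After move 4 (U): U=RWRY F=WRGG R=GBYR B=OYGB L=BBOW
After move 5 (R): R=YGRB U=RRRG F=WOGW D=OGYO B=YYWB
After move 6 (U'): U=RGRR F=BBGW R=WORB B=YGWB L=YYOW
Query 1: D[3] = O
Query 2: B[3] = B
Query 3: B[0] = Y
Query 4: U[3] = R

Answer: O B Y R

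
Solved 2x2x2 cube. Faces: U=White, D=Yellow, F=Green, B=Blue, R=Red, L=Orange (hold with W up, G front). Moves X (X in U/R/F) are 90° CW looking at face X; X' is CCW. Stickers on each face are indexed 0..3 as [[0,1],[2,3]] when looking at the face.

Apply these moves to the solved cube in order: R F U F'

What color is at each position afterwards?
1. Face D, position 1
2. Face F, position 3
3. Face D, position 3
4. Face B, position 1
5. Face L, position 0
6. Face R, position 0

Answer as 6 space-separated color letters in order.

Answer: B Y B Y G R

Derivation:
After move 1 (R): R=RRRR U=WGWG F=GYGY D=YBYB B=WBWB
After move 2 (F): F=GGYY U=WGOO R=WRGR D=RRYB L=OYOB
After move 3 (U): U=OWOG F=WRYY R=WBGR B=OYWB L=GGOB
After move 4 (F'): F=RYWY U=OWWG R=RBRR D=GBYB L=GGOO
Query 1: D[1] = B
Query 2: F[3] = Y
Query 3: D[3] = B
Query 4: B[1] = Y
Query 5: L[0] = G
Query 6: R[0] = R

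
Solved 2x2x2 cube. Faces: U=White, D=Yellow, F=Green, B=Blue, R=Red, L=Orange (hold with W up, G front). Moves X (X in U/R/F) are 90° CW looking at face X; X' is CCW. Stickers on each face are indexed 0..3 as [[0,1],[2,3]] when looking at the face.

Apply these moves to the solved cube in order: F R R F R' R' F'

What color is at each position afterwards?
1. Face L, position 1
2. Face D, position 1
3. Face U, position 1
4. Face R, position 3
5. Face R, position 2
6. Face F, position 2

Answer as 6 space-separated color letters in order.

After move 1 (F): F=GGGG U=WWOO R=WRWR D=RRYY L=OYOY
After move 2 (R): R=WWRR U=WGOG F=GRGY D=RBYB B=OBWB
After move 3 (R): R=RWRW U=WROY F=GBGB D=RWYO B=GBGB
After move 4 (F): F=GGBB U=WRYY R=OWYW D=RRYO L=OROW
After move 5 (R'): R=WWOY U=WGYG F=GRBY D=RGYB B=OBRB
After move 6 (R'): R=WYWO U=WRYO F=GGBG D=RRYY B=BBGB
After move 7 (F'): F=GGGB U=WRWW R=RYRO D=RWYY L=OOOY
Query 1: L[1] = O
Query 2: D[1] = W
Query 3: U[1] = R
Query 4: R[3] = O
Query 5: R[2] = R
Query 6: F[2] = G

Answer: O W R O R G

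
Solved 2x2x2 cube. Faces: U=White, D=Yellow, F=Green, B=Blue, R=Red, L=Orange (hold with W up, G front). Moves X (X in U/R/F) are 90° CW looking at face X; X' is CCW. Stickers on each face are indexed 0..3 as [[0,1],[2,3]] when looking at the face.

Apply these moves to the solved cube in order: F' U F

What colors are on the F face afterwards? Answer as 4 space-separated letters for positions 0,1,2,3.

After move 1 (F'): F=GGGG U=WWRR R=YRYR D=OOYY L=OWOW
After move 2 (U): U=RWRW F=YRGG R=BBYR B=OWBB L=GGOW
After move 3 (F): F=GYGR U=RWWG R=RBWR D=YBYY L=GOOO
Query: F face = GYGR

Answer: G Y G R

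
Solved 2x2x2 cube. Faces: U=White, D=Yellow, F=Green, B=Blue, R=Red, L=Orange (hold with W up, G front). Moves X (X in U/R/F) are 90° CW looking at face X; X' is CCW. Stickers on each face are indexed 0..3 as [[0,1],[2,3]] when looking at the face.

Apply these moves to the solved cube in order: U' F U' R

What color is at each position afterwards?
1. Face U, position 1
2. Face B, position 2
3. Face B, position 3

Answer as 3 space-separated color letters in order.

After move 1 (U'): U=WWWW F=OOGG R=GGRR B=RRBB L=BBOO
After move 2 (F): F=GOGO U=WWOB R=WGWR D=RGYY L=BYOY
After move 3 (U'): U=WBWO F=BYGO R=GOWR B=WGBB L=RROY
After move 4 (R): R=WGRO U=WYWO F=BGGY D=RBYW B=OGBB
Query 1: U[1] = Y
Query 2: B[2] = B
Query 3: B[3] = B

Answer: Y B B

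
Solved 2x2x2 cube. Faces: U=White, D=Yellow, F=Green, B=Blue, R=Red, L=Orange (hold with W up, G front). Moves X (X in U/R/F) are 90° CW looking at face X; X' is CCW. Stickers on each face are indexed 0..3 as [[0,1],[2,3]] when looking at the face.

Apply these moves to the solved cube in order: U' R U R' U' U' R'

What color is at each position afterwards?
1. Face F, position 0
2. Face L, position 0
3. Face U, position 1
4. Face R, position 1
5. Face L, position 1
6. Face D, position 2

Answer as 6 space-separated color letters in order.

After move 1 (U'): U=WWWW F=OOGG R=GGRR B=RRBB L=BBOO
After move 2 (R): R=RGRG U=WOWG F=OYGY D=YBYR B=WRWB
After move 3 (U): U=WWGO F=RGGY R=WRRG B=BBWB L=OYOO
After move 4 (R'): R=RGWR U=WWGB F=RWGO D=YGYY B=RBBB
After move 5 (U'): U=WBWG F=OYGO R=RWWR B=RGBB L=RBOO
After move 6 (U'): U=BGWW F=RBGO R=OYWR B=RWBB L=RGOO
After move 7 (R'): R=YROW U=BBWR F=RGGW D=YBYO B=YWGB
Query 1: F[0] = R
Query 2: L[0] = R
Query 3: U[1] = B
Query 4: R[1] = R
Query 5: L[1] = G
Query 6: D[2] = Y

Answer: R R B R G Y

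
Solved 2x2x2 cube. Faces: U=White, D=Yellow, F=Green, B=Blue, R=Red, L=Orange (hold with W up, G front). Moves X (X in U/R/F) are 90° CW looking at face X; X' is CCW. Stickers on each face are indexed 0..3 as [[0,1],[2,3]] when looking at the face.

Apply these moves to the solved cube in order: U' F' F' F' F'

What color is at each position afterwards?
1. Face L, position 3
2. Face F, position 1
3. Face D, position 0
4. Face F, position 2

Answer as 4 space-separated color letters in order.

After move 1 (U'): U=WWWW F=OOGG R=GGRR B=RRBB L=BBOO
After move 2 (F'): F=OGOG U=WWGR R=YGYR D=BOYY L=BWOW
After move 3 (F'): F=GGOO U=WWYY R=OGBR D=WWYY L=BROG
After move 4 (F'): F=GOGO U=WWOB R=WGWR D=RGYY L=BYOY
After move 5 (F'): F=OOGG U=WWWW R=GGRR D=YYYY L=BBOO
Query 1: L[3] = O
Query 2: F[1] = O
Query 3: D[0] = Y
Query 4: F[2] = G

Answer: O O Y G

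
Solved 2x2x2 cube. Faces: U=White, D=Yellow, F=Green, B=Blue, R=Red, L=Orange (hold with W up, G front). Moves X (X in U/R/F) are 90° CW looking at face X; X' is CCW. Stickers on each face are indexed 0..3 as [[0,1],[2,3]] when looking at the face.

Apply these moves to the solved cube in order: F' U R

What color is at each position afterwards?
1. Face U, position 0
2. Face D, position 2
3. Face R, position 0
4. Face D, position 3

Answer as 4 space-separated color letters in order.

Answer: R Y Y O

Derivation:
After move 1 (F'): F=GGGG U=WWRR R=YRYR D=OOYY L=OWOW
After move 2 (U): U=RWRW F=YRGG R=BBYR B=OWBB L=GGOW
After move 3 (R): R=YBRB U=RRRG F=YOGY D=OBYO B=WWWB
Query 1: U[0] = R
Query 2: D[2] = Y
Query 3: R[0] = Y
Query 4: D[3] = O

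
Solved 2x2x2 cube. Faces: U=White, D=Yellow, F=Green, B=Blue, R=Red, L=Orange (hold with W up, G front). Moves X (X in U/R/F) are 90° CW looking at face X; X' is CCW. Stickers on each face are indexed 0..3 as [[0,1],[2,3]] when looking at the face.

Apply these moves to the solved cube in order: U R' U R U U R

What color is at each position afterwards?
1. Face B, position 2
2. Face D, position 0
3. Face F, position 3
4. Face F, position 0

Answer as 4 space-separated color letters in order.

After move 1 (U): U=WWWW F=RRGG R=BBRR B=OOBB L=GGOO
After move 2 (R'): R=BRBR U=WBWO F=RWGW D=YRYG B=YOYB
After move 3 (U): U=WWOB F=BRGW R=YOBR B=GGYB L=RWOO
After move 4 (R): R=BYRO U=WROW F=BRGG D=YYYG B=BGWB
After move 5 (U): U=OWWR F=BYGG R=BGRO B=RWWB L=BROO
After move 6 (U): U=WORW F=BGGG R=RWRO B=BRWB L=BYOO
After move 7 (R): R=RROW U=WGRG F=BYGG D=YWYB B=WROB
Query 1: B[2] = O
Query 2: D[0] = Y
Query 3: F[3] = G
Query 4: F[0] = B

Answer: O Y G B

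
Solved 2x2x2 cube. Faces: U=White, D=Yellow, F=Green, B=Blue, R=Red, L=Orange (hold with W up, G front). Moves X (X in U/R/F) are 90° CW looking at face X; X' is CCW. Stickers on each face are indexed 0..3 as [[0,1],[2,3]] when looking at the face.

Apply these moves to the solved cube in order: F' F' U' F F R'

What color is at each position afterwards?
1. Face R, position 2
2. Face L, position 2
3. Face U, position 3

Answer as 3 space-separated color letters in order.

Answer: R O O

Derivation:
After move 1 (F'): F=GGGG U=WWRR R=YRYR D=OOYY L=OWOW
After move 2 (F'): F=GGGG U=WWYY R=OROR D=WWYY L=OROR
After move 3 (U'): U=WYWY F=ORGG R=GGOR B=ORBB L=BBOR
After move 4 (F): F=GOGR U=WYRB R=WGYR D=OGYY L=BWOW
After move 5 (F): F=GGRO U=WYWW R=RGBR D=YWYY L=BOOG
After move 6 (R'): R=GRRB U=WBWO F=GYRW D=YGYO B=YRWB
Query 1: R[2] = R
Query 2: L[2] = O
Query 3: U[3] = O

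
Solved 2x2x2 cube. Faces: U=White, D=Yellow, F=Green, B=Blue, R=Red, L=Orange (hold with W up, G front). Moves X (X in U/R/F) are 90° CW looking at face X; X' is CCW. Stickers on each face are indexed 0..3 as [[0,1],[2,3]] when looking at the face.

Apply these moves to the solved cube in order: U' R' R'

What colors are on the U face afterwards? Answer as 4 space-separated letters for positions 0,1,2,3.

After move 1 (U'): U=WWWW F=OOGG R=GGRR B=RRBB L=BBOO
After move 2 (R'): R=GRGR U=WBWR F=OWGW D=YOYG B=YRYB
After move 3 (R'): R=RRGG U=WYWY F=OBGR D=YWYW B=GROB
Query: U face = WYWY

Answer: W Y W Y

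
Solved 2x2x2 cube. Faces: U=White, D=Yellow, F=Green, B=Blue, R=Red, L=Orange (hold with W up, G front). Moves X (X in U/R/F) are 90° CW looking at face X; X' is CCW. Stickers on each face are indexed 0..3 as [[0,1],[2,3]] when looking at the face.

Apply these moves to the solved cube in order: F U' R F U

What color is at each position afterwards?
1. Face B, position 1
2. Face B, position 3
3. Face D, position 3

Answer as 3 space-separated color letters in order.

After move 1 (F): F=GGGG U=WWOO R=WRWR D=RRYY L=OYOY
After move 2 (U'): U=WOWO F=OYGG R=GGWR B=WRBB L=BBOY
After move 3 (R): R=WGRG U=WYWG F=ORGY D=RBYW B=OROB
After move 4 (F): F=GOYR U=WYYB R=WGGG D=RWYW L=BROB
After move 5 (U): U=YWBY F=WGYR R=ORGG B=BROB L=GOOB
Query 1: B[1] = R
Query 2: B[3] = B
Query 3: D[3] = W

Answer: R B W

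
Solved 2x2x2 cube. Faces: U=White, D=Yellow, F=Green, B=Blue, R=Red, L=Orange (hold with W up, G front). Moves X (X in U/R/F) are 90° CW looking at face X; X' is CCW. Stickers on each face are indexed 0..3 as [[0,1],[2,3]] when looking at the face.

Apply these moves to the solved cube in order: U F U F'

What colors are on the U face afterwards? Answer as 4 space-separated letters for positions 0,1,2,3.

Answer: O W O W

Derivation:
After move 1 (U): U=WWWW F=RRGG R=BBRR B=OOBB L=GGOO
After move 2 (F): F=GRGR U=WWOG R=WBWR D=RBYY L=GYOY
After move 3 (U): U=OWGW F=WBGR R=OOWR B=GYBB L=GROY
After move 4 (F'): F=BRWG U=OWOW R=BORR D=RYYY L=GWOG
Query: U face = OWOW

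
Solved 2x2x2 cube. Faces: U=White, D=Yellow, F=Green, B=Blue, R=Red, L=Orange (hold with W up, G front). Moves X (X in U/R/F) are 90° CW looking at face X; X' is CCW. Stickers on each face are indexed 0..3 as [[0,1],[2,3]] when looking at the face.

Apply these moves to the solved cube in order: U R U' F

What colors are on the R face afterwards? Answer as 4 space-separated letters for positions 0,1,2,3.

Answer: W Y W B

Derivation:
After move 1 (U): U=WWWW F=RRGG R=BBRR B=OOBB L=GGOO
After move 2 (R): R=RBRB U=WRWG F=RYGY D=YBYO B=WOWB
After move 3 (U'): U=RGWW F=GGGY R=RYRB B=RBWB L=WOOO
After move 4 (F): F=GGYG U=RGOO R=WYWB D=RRYO L=WYOB
Query: R face = WYWB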